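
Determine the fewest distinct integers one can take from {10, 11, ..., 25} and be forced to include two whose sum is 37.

A set avoiding the sum 37 can contain at most one of each pair {x, 37−x}, plus the 2 elements whose complement lies outside the range.
The integers 10, …, 18 (9 of them) are such a set: any two sum to at least 10+11 = 21 and at most 17+18 = 35 < 37.
Any 10th integer completes one of the 7 pairs, so 10 choices force a sum of 37.

10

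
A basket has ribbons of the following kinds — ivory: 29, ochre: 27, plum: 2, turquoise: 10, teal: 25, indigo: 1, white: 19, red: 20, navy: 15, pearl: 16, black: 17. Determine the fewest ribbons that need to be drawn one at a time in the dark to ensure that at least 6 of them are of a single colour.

The 11 colours are the holes; the ribbons drawn are the pigeons.
To avoid 6 of any one colour, the worst case takes at most 5 of each colour, or every ribbon of a colour that has fewer than 5.
That gives 5 + 5 + 2 + 5 + 5 + 1 + 5 + 5 + 5 + 5 + 5 = 48 ribbons with no colour reaching 6.
The next ribbon forces some colour to 6, so 48 + 1 = 49.

49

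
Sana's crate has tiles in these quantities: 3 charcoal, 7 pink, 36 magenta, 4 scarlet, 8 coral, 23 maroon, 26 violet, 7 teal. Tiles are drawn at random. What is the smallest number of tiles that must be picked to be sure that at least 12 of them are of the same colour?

63

Put each drawn tile into a box by colour. The largest draw with every box below 12 takes min(count, 11) from each colour; colours with fewer than 11 contribute all they have.
Σ min(cᵢ, 11) = 3 + 7 + 11 + 4 + 8 + 11 + 11 + 7 = 62.
Draw number 62 + 1 = 63 must push one box to 12.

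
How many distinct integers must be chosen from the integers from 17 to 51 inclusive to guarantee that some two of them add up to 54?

26

Group the elements by complementary pair {x, 54−x}: {17,37}, {18,36}, {19,35}, …, giving 10 two-element pairs; the single value 27 (it cannot pair with itself since the integers are distinct); and 14 integers whose partner 54−x falls outside [17,51].
Treating each of those 25 groups as a pigeonhole, one can pick one integer per group — 25 integers — with no two summing to 54.
The 26th integer lands in an occupied pair, forcing a sum of 54.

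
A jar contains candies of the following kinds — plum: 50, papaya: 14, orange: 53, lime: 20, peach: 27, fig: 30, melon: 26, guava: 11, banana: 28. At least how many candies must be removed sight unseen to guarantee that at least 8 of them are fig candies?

In the worst case for collecting fig candies, every non-fig candy comes out first.
There are 50 + 14 + 53 + 20 + 27 + 26 + 11 + 28 = 229 non-fig candies altogether.
After those, each further candy must be fig, so 229 + 8 = 237 draws guarantee 8 fig candies.

237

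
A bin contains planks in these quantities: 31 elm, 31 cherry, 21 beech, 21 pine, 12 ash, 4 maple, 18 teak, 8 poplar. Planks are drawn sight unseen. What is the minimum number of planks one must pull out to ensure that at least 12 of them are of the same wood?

The 8 woods are the holes; the planks drawn are the pigeons.
To avoid 12 of any one wood, the worst case takes at most 11 of each wood, or every plank of a wood that has fewer than 11.
That gives 11 + 11 + 11 + 11 + 11 + 4 + 11 + 8 = 78 planks with no wood reaching 12.
The next plank forces some wood to 12, so 78 + 1 = 79.

79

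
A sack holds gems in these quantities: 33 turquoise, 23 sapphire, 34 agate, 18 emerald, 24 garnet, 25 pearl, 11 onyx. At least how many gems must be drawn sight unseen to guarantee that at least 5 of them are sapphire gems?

150

In the worst case for collecting sapphire gems, every non-sapphire gem comes out first.
There are 33 + 34 + 18 + 24 + 25 + 11 = 145 non-sapphire gems altogether.
After those, each further gem must be sapphire, so 145 + 5 = 150 draws guarantee 5 sapphire gems.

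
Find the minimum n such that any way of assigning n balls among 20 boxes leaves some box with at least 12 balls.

221

With 220 balls one could put exactly 11 in each of the 20 boxes, and no box would reach 12.
One more ball must land in a box that already has 11, giving it 12.
So 20 × 11 + 1 = 221 balls are required.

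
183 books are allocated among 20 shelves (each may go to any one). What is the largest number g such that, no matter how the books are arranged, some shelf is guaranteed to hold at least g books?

The 20 shelves are the holes and the 183 books are the pigeons.
If every shelf held at most 9 books, the total would be at most 20 × 9 = 180, which is less than 183.
So some shelf holds at least ⌈183/20⌉ = 10 books.

10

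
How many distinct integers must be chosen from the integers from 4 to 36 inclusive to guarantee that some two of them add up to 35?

20

Two chosen integers sum to 35 exactly when both halves of some pair {x, 35−x} with 4 ≤ x ≤ 35−x ≤ 31 are chosen — 14 such pairs.
The remaining 5 elements (those with no distinct partner in range) can never complete a 35-sum, so the worst case takes all of them and one from each pair: 5 + 14 = 19.
The 20th integer has to be the second member of some pair, so 19 + 1 = 20.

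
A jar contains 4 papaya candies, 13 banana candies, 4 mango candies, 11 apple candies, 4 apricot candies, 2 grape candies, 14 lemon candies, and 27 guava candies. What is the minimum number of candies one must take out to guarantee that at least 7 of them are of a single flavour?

39

An adversary could hand out at most 6 candies per flavour (4 flavours run out sooner): 4 + 6 + 4 + 6 + 4 + 2 + 6 + 6 = 38 candies and still no flavour has 7.
One more candy lands in a flavour already at 6, so 39 draws are enough and 38 are not.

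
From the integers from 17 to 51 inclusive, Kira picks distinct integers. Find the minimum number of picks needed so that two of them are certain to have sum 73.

21

Two chosen integers sum to 73 exactly when both halves of some pair {x, 73−x} with 22 ≤ x ≤ 73−x ≤ 51 are chosen — 15 such pairs.
The remaining 5 elements (those with no distinct partner in range) can never complete a 73-sum, so the worst case takes all of them and one from each pair: 5 + 15 = 20.
The 21st integer has to be the second member of some pair, so 20 + 1 = 21.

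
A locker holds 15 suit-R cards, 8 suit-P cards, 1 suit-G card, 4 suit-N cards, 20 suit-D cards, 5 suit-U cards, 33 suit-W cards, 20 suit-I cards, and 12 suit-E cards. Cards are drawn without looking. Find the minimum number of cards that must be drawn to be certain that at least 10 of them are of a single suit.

An adversary could hand out at most 9 cards per suit (4 suits run out sooner): 9 + 8 + 1 + 4 + 9 + 5 + 9 + 9 + 9 = 63 cards and still no suit has 10.
By the pigeonhole principle, one more card lands in a suit already at 9, so 64 draws are enough and 63 are not.

64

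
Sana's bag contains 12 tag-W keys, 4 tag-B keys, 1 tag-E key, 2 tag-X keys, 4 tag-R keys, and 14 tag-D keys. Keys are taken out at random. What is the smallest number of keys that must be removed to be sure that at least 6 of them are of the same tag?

22

An adversary could hand out at most 5 keys per tag (4 tags run out sooner): 5 + 4 + 1 + 2 + 4 + 5 = 21 keys and still no tag has 6.
One more key lands in a tag already at 5, so 22 draws are enough and 21 are not.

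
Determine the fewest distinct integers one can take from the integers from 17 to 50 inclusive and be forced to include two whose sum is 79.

Group the elements by complementary pair {x, 79−x}: {29,50}, {30,49}, {31,48}, …, giving 11 two-element pairs and 12 integers whose partner 79−x falls outside [17,50].
Treating each of those 23 groups as a pigeonhole, one can pick one integer per group — 23 integers — with no two summing to 79.
The 24th integer lands in an occupied pair, forcing a sum of 79.

24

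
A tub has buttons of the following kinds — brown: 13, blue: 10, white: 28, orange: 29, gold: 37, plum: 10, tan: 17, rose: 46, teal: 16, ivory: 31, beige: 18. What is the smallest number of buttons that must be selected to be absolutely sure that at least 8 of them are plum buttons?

253

In the worst case for collecting plum buttons, every non-plum button comes out first.
There are 13 + 10 + 28 + 29 + 37 + 17 + 46 + 16 + 31 + 18 = 245 non-plum buttons altogether.
After those, each further button must be plum, so 245 + 8 = 253 draws guarantee 8 plum buttons.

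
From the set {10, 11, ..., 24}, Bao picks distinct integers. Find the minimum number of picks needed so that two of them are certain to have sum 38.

A set avoiding the sum 38 can contain at most one of each pair {x, 38−x}, plus the 5 elements whose complement lies outside the range or equal to its own complement.
The integers 10, …, 19 (10 of them) are such a set: any two sum to at least 10+11 = 21 and at most 18+19 = 37 < 38.
Any 11th integer completes one of the 5 pairs, so 11 choices force a sum of 38.

11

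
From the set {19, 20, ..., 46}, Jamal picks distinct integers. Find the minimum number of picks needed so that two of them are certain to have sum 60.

18

A set avoiding the sum 60 can contain at most one of each pair {x, 60−x}, plus the 6 elements whose complement lies outside the range or equal to its own complement.
The integers 30, …, 46 (17 of them) are such a set: any two sum to at least 30+31 = 61 > 60.
Any 18th integer completes one of the 11 pairs, so 18 choices force a sum of 60.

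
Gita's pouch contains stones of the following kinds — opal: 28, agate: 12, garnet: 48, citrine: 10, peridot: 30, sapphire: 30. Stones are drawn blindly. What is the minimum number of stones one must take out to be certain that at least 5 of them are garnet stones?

In the worst case for collecting garnet stones, every non-garnet stone comes out first.
There are 28 + 12 + 10 + 30 + 30 = 110 non-garnet stones altogether.
After those, each further stone must be garnet, so 110 + 5 = 115 draws guarantee 5 garnet stones.

115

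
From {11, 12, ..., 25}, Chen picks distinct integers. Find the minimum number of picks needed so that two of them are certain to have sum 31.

11

Group the elements by complementary pair {x, 31−x}: {11,20}, {12,19}, {13,18}, …, giving 5 two-element pairs and 5 integers whose partner 31−x falls outside [11,25].
Pigeonhole: treating each of those 10 groups as a pigeonhole, one can pick one integer per group — 10 integers — with no two summing to 31.
The 11th integer lands in an occupied pair, forcing a sum of 31.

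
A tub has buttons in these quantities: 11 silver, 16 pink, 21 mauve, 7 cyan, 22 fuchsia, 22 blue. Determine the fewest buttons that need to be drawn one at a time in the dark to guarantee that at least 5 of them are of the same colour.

25

An adversary could hand out at most 4 buttons per colour: 4 + 4 + 4 + 4 + 4 + 4 = 24 buttons and still no colour has 5.
Pigeonhole: one more button lands in a colour already at 4, so 25 draws are enough and 24 are not.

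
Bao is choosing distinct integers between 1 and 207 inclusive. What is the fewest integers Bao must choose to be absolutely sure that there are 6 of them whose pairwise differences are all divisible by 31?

Integers whose pairwise differences are multiples of 31 are exactly those sharing a remainder mod 31. The 31 residue classes mod 31 are the pigeonholes.
With 155 integers one could put 5 in each residue class and have no class reach 6.
The 156th integer pushes some class to 6, so 31·5 + 1 = 156.

156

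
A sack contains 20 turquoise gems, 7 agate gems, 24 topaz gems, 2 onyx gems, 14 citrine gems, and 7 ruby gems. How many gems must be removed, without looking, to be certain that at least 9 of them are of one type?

41

An adversary could hand out at most 8 gems per type (agate, onyx, ruby run out sooner): 8 + 7 + 8 + 2 + 8 + 7 = 40 gems and still no type has 9.
One more gem lands in a type already at 8, so 41 draws are enough and 40 are not.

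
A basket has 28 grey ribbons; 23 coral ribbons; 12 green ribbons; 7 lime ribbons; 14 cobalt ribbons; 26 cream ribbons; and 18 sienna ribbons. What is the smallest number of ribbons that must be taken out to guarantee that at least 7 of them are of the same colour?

43

Pigeonhole: put each drawn ribbon into a box by colour. The largest draw with every box below 7 takes min(count, 6) from each colour.
Σ min(cᵢ, 6) = 6 + 6 + 6 + 6 + 6 + 6 + 6 = 42.
Draw number 42 + 1 = 43 must push one box to 7.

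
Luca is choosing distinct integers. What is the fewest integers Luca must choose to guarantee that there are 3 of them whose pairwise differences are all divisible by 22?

45

Integers whose pairwise differences are multiples of 22 are exactly those sharing a remainder mod 22. Pigeonhole: the 22 residue classes mod 22 are the pigeonholes.
With 44 integers one could put 2 in each residue class and have no class reach 3.
The 45th integer pushes some class to 3, so 22·2 + 1 = 45.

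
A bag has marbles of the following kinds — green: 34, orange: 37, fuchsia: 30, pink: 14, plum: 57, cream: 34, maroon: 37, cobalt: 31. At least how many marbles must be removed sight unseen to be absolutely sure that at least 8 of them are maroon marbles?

In the worst case for collecting maroon marbles, every non-maroon marble comes out first.
There are 34 + 37 + 30 + 14 + 57 + 34 + 31 = 237 non-maroon marbles altogether.
After those, each further marble must be maroon, so 237 + 8 = 245 draws guarantee 8 maroon marbles.

245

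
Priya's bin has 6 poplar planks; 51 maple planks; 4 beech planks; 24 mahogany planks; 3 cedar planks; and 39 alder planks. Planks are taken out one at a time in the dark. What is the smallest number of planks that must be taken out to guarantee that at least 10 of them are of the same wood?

41

By pigeonhole, the 6 woods are the holes; the planks drawn are the pigeons.
To avoid 10 of any one wood, the worst case takes at most 9 of each wood, or every plank of a wood that has fewer than 9.
That gives 6 + 9 + 4 + 9 + 3 + 9 = 40 planks with no wood reaching 10.
The next plank forces some wood to 10, so 40 + 1 = 41.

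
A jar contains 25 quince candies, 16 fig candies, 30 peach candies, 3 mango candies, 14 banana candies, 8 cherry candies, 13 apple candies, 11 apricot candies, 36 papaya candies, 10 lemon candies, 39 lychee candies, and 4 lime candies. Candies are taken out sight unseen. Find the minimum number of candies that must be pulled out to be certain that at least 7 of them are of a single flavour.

Put each drawn candy into a box by flavour. The largest draw with every box below 7 takes min(count, 6) from each flavour; flavours with fewer than 6 contribute all they have.
Σ min(cᵢ, 6) = 6 + 6 + 6 + 3 + 6 + 6 + 6 + 6 + 6 + 6 + 6 + 4 = 67.
Draw number 67 + 1 = 68 must push one box to 7.

68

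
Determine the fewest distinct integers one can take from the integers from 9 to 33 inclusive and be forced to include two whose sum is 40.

Group the elements by complementary pair {x, 40−x}: {9,31}, {10,30}, {11,29}, …, giving 11 two-element pairs, the single value 20 (it cannot pair with itself since the integers are distinct), and 2 integers whose partner 40−x falls outside [9,33].
Treating each of those 14 groups as a pigeonhole, one can pick one integer per group — 14 integers — with no two summing to 40.
The 15th integer lands in an occupied pair, forcing a sum of 40.

15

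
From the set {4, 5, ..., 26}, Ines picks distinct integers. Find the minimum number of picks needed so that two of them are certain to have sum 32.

14

Two chosen integers sum to 32 exactly when both halves of some pair {x, 32−x} with 6 ≤ x ≤ 32−x ≤ 26 are chosen — 10 such pairs.
The remaining 3 elements (those with no distinct partner in range) can never complete a 32-sum, so the worst case takes all of them and one from each pair: 3 + 10 = 13.
By pigeonhole, the 14th integer has to be the second member of some pair, so 13 + 1 = 14.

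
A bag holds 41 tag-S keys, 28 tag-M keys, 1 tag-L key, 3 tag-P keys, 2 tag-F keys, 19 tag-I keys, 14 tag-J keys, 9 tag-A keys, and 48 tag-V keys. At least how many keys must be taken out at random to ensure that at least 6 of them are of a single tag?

An adversary could hand out at most 5 keys per tag (tag-L, tag-P, tag-F run out sooner): 5 + 5 + 1 + 3 + 2 + 5 + 5 + 5 + 5 = 36 keys and still no tag has 6.
Pigeonhole: one more key lands in a tag already at 5, so 37 draws are enough and 36 are not.

37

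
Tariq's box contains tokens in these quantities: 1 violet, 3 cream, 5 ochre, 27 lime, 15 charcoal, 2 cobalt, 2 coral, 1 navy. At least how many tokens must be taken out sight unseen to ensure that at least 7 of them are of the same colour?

27

Put each drawn token into a box by colour. The largest draw with every box below 7 takes min(count, 6) from each colour; colours with fewer than 6 contribute all they have.
Σ min(cᵢ, 6) = 1 + 3 + 5 + 6 + 6 + 2 + 2 + 1 = 26.
Draw number 26 + 1 = 27 must push one box to 7.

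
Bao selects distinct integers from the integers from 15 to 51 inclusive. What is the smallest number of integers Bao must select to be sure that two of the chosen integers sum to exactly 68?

21

Group the elements by complementary pair {x, 68−x}: {17,51}, {18,50}, {19,49}, …, giving 17 two-element pairs, the single value 34 (it cannot pair with itself since the integers are distinct), and 2 integers whose partner 68−x falls outside [15,51].
Treating each of those 20 groups as a pigeonhole, one can pick one integer per group — 20 integers — with no two summing to 68.
The 21st integer lands in an occupied pair, forcing a sum of 68.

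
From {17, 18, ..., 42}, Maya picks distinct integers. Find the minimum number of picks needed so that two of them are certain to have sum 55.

Group the elements by complementary pair {x, 55−x}: {17,38}, {18,37}, {19,36}, …, giving 11 two-element pairs and 4 integers whose partner 55−x falls outside [17,42].
Pigeonhole: treating each of those 15 groups as a pigeonhole, one can pick one integer per group — 15 integers — with no two summing to 55.
The 16th integer lands in an occupied pair, forcing a sum of 55.

16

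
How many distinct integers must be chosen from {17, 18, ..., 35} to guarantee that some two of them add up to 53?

11

A set avoiding the sum 53 can contain at most one of each pair {x, 53−x}, plus the 1 element whose complement lies outside the range.
The integers 17, …, 26 (10 of them) are such a set: any two sum to at least 17+18 = 35 and at most 25+26 = 51 < 53.
By the pigeonhole principle, any 11th integer completes one of the 9 pairs, so 11 choices force a sum of 53.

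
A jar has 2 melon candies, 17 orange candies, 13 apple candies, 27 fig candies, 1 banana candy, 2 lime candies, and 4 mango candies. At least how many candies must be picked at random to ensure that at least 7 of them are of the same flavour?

An adversary could hand out at most 6 candies per flavour (4 flavours run out sooner): 2 + 6 + 6 + 6 + 1 + 2 + 4 = 27 candies and still no flavour has 7.
One more candy lands in a flavour already at 6, so 28 draws are enough and 27 are not.

28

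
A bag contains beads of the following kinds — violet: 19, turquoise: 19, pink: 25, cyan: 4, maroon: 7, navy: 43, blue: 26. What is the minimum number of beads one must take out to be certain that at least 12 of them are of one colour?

67

Put each drawn bead into a box by colour. The largest draw with every box below 12 takes min(count, 11) from each colour; colours with fewer than 11 contribute all they have.
Σ min(cᵢ, 11) = 11 + 11 + 11 + 4 + 7 + 11 + 11 = 66.
Draw number 66 + 1 = 67 must push one box to 12.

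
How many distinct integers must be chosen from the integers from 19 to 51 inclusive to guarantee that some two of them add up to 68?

Two chosen integers sum to 68 exactly when both halves of some pair {x, 68−x} with 19 ≤ x ≤ 68−x ≤ 49 are chosen — 15 such pairs.
The remaining 3 elements (those with no distinct partner in range) can never complete a 68-sum, so the worst case takes all of them and one from each pair: 3 + 15 = 18.
The 19th integer has to be the second member of some pair, so 18 + 1 = 19.

19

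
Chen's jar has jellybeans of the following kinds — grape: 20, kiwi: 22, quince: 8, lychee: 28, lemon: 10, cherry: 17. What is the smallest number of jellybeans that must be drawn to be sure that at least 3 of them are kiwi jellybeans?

86

In the worst case for collecting kiwi jellybeans, every non-kiwi jellybean comes out first.
There are 20 + 8 + 28 + 10 + 17 = 83 non-kiwi jellybeans altogether.
After those, each further jellybean must be kiwi, so 83 + 3 = 86 draws guarantee 3 kiwi jellybeans.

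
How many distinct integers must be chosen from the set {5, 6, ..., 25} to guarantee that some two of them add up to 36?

15

Group the elements by complementary pair {x, 36−x}: {11,25}, {12,24}, {13,23}, …, giving 7 two-element pairs; the single value 18 (it cannot pair with itself since the integers are distinct); and 6 integers whose partner 36−x falls outside [5,25].
Treating each of those 14 groups as a pigeonhole, one can pick one integer per group — 14 integers — with no two summing to 36.
The 15th integer lands in an occupied pair, forcing a sum of 36.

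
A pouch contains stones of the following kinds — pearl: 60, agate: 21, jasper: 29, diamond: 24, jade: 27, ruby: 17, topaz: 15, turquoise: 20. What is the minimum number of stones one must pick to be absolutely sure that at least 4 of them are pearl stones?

In the worst case for collecting pearl stones, every non-pearl stone comes out first.
There are 21 + 29 + 24 + 27 + 17 + 15 + 20 = 153 non-pearl stones altogether.
After those, each further stone must be pearl, so 153 + 4 = 157 draws guarantee 4 pearl stones.

157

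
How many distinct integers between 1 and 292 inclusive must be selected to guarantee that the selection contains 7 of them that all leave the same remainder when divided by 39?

235

The 39 residue classes mod 39 are the pigeonholes.
With 234 integers one could put 6 in each residue class and have no class reach 7.
The 235th integer pushes some class to 7, so 39·6 + 1 = 235.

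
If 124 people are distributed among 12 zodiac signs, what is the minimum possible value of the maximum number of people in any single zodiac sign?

Pigeonhole: the 12 zodiac signs are the holes and the 124 people are the pigeons.
If every zodiac sign held at most 10 people, the total would be at most 12 × 10 = 120, which is less than 124.
So some zodiac sign holds at least ⌈124/12⌉ = 11 people.

11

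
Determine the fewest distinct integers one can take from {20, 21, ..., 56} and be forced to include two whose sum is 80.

Two chosen integers sum to 80 exactly when both halves of some pair {x, 80−x} with 24 ≤ x ≤ 80−x ≤ 56 are chosen — 16 such pairs.
The remaining 5 elements (those with no distinct partner in range) can never complete a 80-sum, so the worst case takes all of them and one from each pair: 5 + 16 = 21.
By the pigeonhole principle, the 22nd integer has to be the second member of some pair, so 21 + 1 = 22.

22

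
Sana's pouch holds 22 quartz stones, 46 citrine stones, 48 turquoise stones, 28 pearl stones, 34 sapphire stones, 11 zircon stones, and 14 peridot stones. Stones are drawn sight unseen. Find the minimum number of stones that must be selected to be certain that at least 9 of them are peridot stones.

In the worst case for collecting peridot stones, every non-peridot stone comes out first.
There are 22 + 46 + 48 + 28 + 34 + 11 = 189 non-peridot stones altogether.
After those, each further stone must be peridot, so 189 + 9 = 198 draws guarantee 9 peridot stones.

198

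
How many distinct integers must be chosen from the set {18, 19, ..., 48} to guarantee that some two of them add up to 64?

18

A set avoiding the sum 64 can contain at most one of each pair {x, 64−x}, plus the 3 elements whose complement lies outside the range or equal to its own complement.
The integers 32, …, 48 (17 of them) are such a set: any two sum to at least 32+33 = 65 > 64.
Any 18th integer completes one of the 14 pairs, so 18 choices force a sum of 64.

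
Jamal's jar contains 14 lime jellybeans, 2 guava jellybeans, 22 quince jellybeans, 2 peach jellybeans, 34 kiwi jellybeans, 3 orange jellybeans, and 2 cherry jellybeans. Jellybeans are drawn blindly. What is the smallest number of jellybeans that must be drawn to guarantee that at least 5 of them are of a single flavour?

22

An adversary could hand out at most 4 jellybeans per flavour (4 flavours run out sooner): 4 + 2 + 4 + 2 + 4 + 3 + 2 = 21 jellybeans and still no flavour has 5.
One more jellybean lands in a flavour already at 4, so 22 draws are enough and 21 are not.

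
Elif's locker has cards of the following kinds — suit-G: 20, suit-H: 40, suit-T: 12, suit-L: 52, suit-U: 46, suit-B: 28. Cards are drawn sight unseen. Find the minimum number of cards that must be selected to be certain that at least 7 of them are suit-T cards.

193

In the worst case for collecting suit-T cards, every non-suit-T card comes out first.
There are 20 + 40 + 52 + 46 + 28 = 186 non-suit-T cards altogether.
After those, each further card must be suit-T, so 186 + 7 = 193 draws guarantee 7 suit-T cards.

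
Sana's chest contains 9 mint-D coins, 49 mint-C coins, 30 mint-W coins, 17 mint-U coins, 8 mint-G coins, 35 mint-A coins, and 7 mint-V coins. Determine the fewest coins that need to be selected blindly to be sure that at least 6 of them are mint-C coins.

In the worst case for collecting mint-C coins, every non-mint-C coin comes out first.
There are 9 + 30 + 17 + 8 + 35 + 7 = 106 non-mint-C coins altogether.
After those, each further coin must be mint-C, so 106 + 6 = 112 draws guarantee 6 mint-C coins.

112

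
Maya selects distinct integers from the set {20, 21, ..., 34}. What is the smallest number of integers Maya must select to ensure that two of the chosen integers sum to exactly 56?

Group the elements by complementary pair {x, 56−x}: {22,34}, {23,33}, {24,32}, …, giving 6 two-element pairs, the single value 28 (it cannot pair with itself since the integers are distinct), and 2 integers whose partner 56−x falls outside [20,34].
By the pigeonhole principle, treating each of those 9 groups as a pigeonhole, one can pick one integer per group — 9 integers — with no two summing to 56.
The 10th integer lands in an occupied pair, forcing a sum of 56.

10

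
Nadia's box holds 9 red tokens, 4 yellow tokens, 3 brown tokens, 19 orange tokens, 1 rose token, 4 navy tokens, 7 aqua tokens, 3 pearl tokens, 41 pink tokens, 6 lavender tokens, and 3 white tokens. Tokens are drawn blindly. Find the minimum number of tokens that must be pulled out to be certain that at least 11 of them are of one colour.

The 11 colours are the holes; the tokens drawn are the pigeons.
To avoid 11 of any one colour, the worst case takes at most 10 of each colour, or every token of a colour that has fewer than 10.
That gives 9 + 4 + 3 + 10 + 1 + 4 + 7 + 3 + 10 + 6 + 3 = 60 tokens with no colour reaching 11.
The next token forces some colour to 11, so 60 + 1 = 61.

61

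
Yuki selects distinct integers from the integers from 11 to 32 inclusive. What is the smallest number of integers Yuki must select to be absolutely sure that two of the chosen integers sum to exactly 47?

A set avoiding the sum 47 can contain at most one of each pair {x, 47−x}, plus the 4 elements whose complement lies outside the range.
The integers 11, …, 23 (13 of them) are such a set: any two sum to at least 11+12 = 23 and at most 22+23 = 45 < 47.
Any 14th integer completes one of the 9 pairs, so 14 choices force a sum of 47.

14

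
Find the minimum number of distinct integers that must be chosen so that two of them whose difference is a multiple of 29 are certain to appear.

Integers whose pairwise differences are multiples of 29 are exactly those sharing a remainder mod 29. By pigeonhole, the 29 residue classes mod 29 are the pigeonholes.
With 29 integers one could put 1 in each residue class and have no class reach 2.
The 30th integer pushes some class to 2, so 29·1 + 1 = 30.

30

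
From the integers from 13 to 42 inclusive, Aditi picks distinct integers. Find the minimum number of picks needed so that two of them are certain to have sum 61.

19

A set avoiding the sum 61 can contain at most one of each pair {x, 61−x}, plus the 6 elements whose complement lies outside the range.
The integers 13, …, 30 (18 of them) are such a set: any two sum to at least 13+14 = 27 and at most 29+30 = 59 < 61.
Pigeonhole: any 19th integer completes one of the 12 pairs, so 19 choices force a sum of 61.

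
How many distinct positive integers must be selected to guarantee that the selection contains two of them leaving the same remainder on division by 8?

By the pigeonhole principle, the 8 residue classes mod 8 are the pigeonholes.
With 8 integers one could put 1 in each residue class and have no class reach 2.
The 9th integer pushes some class to 2, so 8·1 + 1 = 9.

9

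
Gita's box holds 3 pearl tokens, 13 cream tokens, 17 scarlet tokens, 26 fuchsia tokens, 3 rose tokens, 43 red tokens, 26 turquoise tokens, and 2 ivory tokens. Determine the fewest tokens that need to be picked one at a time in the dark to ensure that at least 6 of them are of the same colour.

The 8 colours are the holes; the tokens drawn are the pigeons.
To avoid 6 of any one colour, the worst case takes at most 5 of each colour, or every token of a colour that has fewer than 5.
That gives 3 + 5 + 5 + 5 + 3 + 5 + 5 + 2 = 33 tokens with no colour reaching 6.
The next token forces some colour to 6, so 33 + 1 = 34.

34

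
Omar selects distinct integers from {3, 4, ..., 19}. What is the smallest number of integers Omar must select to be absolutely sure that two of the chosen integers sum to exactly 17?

12

A set avoiding the sum 17 can contain at most one of each pair {x, 17−x}, plus the 5 elements whose complement lies outside the range.
The integers 9, …, 19 (11 of them) are such a set: any two sum to at least 9+10 = 19 > 17.
Pigeonhole: any 12th integer completes one of the 6 pairs, so 12 choices force a sum of 17.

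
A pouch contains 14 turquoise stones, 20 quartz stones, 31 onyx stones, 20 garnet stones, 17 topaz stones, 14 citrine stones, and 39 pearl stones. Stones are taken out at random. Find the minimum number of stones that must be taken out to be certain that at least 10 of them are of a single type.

An adversary could hand out at most 9 stones per type: 9 + 9 + 9 + 9 + 9 + 9 + 9 = 63 stones and still no type has 10.
By pigeonhole, one more stone lands in a type already at 9, so 64 draws are enough and 63 are not.

64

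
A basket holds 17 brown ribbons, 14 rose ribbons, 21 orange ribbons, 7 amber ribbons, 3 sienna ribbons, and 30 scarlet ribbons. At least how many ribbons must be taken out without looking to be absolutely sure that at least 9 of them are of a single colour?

Put each drawn ribbon into a box by colour. The largest draw with every box below 9 takes min(count, 8) from each colour; colours with fewer than 8 contribute all they have.
Σ min(cᵢ, 8) = 8 + 8 + 8 + 7 + 3 + 8 = 42.
Draw number 42 + 1 = 43 must push one box to 9.

43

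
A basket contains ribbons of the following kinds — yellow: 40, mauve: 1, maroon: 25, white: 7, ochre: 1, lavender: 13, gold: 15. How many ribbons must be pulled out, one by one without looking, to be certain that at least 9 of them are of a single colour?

42

Put each drawn ribbon into a box by colour. The largest draw with every box below 9 takes min(count, 8) from each colour; colours with fewer than 8 contribute all they have.
Σ min(cᵢ, 8) = 8 + 1 + 8 + 7 + 1 + 8 + 8 = 41.
Draw number 41 + 1 = 42 must push one box to 9.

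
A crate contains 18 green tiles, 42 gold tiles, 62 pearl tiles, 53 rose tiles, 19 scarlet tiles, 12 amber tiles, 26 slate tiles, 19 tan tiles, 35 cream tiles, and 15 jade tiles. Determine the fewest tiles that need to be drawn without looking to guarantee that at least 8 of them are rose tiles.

In the worst case for collecting rose tiles, every non-rose tile comes out first.
There are 18 + 42 + 62 + 19 + 12 + 26 + 19 + 35 + 15 = 248 non-rose tiles altogether.
After those, each further tile must be rose, so 248 + 8 = 256 draws guarantee 8 rose tiles.

256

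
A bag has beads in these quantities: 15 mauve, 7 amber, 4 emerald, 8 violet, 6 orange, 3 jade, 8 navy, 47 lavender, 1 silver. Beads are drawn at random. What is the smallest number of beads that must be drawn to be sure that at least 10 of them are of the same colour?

56

The 9 colours are the holes; the beads drawn are the pigeons.
To avoid 10 of any one colour, the worst case takes at most 9 of each colour, or every bead of a colour that has fewer than 9.
That gives 9 + 7 + 4 + 8 + 6 + 3 + 8 + 9 + 1 = 55 beads with no colour reaching 10.
The next bead forces some colour to 10, so 55 + 1 = 56.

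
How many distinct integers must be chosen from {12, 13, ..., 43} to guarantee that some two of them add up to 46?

Two chosen integers sum to 46 exactly when both halves of some pair {x, 46−x} with 12 ≤ x ≤ 46−x ≤ 34 are chosen — 11 such pairs.
The remaining 10 elements (those with no distinct partner in range) can never complete a 46-sum, so the worst case takes all of them and one from each pair: 10 + 11 = 21.
By pigeonhole, the 22nd integer has to be the second member of some pair, so 21 + 1 = 22.

22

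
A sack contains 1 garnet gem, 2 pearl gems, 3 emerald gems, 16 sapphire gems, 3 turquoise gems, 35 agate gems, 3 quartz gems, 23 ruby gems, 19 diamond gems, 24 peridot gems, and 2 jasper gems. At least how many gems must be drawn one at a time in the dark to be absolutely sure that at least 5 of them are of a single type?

35

An adversary could hand out at most 4 gems per type (6 types run out sooner): 1 + 2 + 3 + 4 + 3 + 4 + 3 + 4 + 4 + 4 + 2 = 34 gems and still no type has 5.
One more gem lands in a type already at 4, so 35 draws are enough and 34 are not.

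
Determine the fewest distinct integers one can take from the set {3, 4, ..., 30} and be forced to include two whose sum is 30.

Two chosen integers sum to 30 exactly when both halves of some pair {x, 30−x} with 3 ≤ x ≤ 30−x ≤ 27 are chosen — 12 such pairs.
The remaining 4 elements (those with no distinct partner in range) can never complete a 30-sum, so the worst case takes all of them and one from each pair: 4 + 12 = 16.
The 17th integer has to be the second member of some pair, so 16 + 1 = 17.

17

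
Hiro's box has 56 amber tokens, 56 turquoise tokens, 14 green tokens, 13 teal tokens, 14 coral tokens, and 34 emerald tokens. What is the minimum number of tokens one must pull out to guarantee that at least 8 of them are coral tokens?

181

In the worst case for collecting coral tokens, every non-coral token comes out first.
There are 56 + 56 + 14 + 13 + 34 = 173 non-coral tokens altogether.
After those, each further token must be coral, so 173 + 8 = 181 draws guarantee 8 coral tokens.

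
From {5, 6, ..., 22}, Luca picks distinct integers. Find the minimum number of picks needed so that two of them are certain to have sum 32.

Two chosen integers sum to 32 exactly when both halves of some pair {x, 32−x} with 10 ≤ x ≤ 32−x ≤ 22 are chosen — 6 such pairs.
The remaining 6 elements (those with no distinct partner in range) can never complete a 32-sum, so the worst case takes all of them and one from each pair: 6 + 6 = 12.
The 13th integer has to be the second member of some pair, so 12 + 1 = 13.

13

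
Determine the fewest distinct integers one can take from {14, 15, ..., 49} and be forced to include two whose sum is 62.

A set avoiding the sum 62 can contain at most one of each pair {x, 62−x}, plus the 2 elements whose complement lies outside the range or equal to its own complement.
The integers 31, …, 49 (19 of them) are such a set: any two sum to at least 31+32 = 63 > 62.
Pigeonhole: any 20th integer completes one of the 17 pairs, so 20 choices force a sum of 62.

20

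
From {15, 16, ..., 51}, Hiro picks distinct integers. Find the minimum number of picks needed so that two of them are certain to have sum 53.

26

A set avoiding the sum 53 can contain at most one of each pair {x, 53−x}, plus the 13 elements whose complement lies outside the range.
The integers 27, …, 51 (25 of them) are such a set: any two sum to at least 27+28 = 55 > 53.
By the pigeonhole principle, any 26th integer completes one of the 12 pairs, so 26 choices force a sum of 53.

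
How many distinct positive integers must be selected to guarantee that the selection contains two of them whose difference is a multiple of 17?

Integers whose pairwise differences are multiples of 17 are exactly those sharing a remainder mod 17. The 17 residue classes mod 17 are the pigeonholes.
With 17 integers one could put 1 in each residue class and have no class reach 2.
The 18th integer pushes some class to 2, so 17·1 + 1 = 18.

18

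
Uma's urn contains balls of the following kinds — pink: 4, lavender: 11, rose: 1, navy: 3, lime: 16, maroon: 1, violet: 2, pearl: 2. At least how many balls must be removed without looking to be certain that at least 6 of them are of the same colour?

An adversary could hand out at most 5 balls per colour (6 colours run out sooner): 4 + 5 + 1 + 3 + 5 + 1 + 2 + 2 = 23 balls and still no colour has 6.
Pigeonhole: one more ball lands in a colour already at 5, so 24 draws are enough and 23 are not.

24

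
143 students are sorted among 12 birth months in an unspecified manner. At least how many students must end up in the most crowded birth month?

Pigeonhole: the 12 birth months are the holes and the 143 students are the pigeons.
If every birth month held at most 11 students, the total would be at most 12 × 11 = 132, which is less than 143.
So some birth month holds at least ⌈143/12⌉ = 12 students.

12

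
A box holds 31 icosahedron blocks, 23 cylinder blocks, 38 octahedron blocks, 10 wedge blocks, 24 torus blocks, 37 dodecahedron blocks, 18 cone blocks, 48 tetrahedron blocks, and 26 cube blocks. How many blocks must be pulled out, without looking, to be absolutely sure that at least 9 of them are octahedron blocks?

In the worst case for collecting octahedron blocks, every non-octahedron block comes out first.
There are 31 + 23 + 10 + 24 + 37 + 18 + 48 + 26 = 217 non-octahedron blocks altogether.
After those, each further block must be octahedron, so 217 + 9 = 226 draws guarantee 9 octahedron blocks.

226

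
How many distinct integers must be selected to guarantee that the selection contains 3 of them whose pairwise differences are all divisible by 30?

61

Integers whose pairwise differences are multiples of 30 are exactly those sharing a remainder mod 30. Pigeonhole: the 30 residue classes mod 30 are the pigeonholes.
With 60 integers one could put 2 in each residue class and have no class reach 3.
The 61st integer pushes some class to 3, so 30·2 + 1 = 61.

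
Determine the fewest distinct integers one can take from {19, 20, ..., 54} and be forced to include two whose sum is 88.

27

Two chosen integers sum to 88 exactly when both halves of some pair {x, 88−x} with 34 ≤ x ≤ 88−x ≤ 54 are chosen — 10 such pairs.
The remaining 16 elements (those with no distinct partner in range) can never complete a 88-sum, so the worst case takes all of them and one from each pair: 16 + 10 = 26.
By the pigeonhole principle, the 27th integer has to be the second member of some pair, so 26 + 1 = 27.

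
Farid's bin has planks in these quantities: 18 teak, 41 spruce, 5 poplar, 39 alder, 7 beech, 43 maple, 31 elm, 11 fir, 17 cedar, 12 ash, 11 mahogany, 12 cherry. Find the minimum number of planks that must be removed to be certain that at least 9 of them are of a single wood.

93

An adversary could hand out at most 8 planks per wood (poplar, beech run out sooner): 8 + 8 + 5 + 8 + 7 + 8 + 8 + 8 + 8 + 8 + 8 + 8 = 92 planks and still no wood has 9.
Pigeonhole: one more plank lands in a wood already at 8, so 93 draws are enough and 92 are not.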